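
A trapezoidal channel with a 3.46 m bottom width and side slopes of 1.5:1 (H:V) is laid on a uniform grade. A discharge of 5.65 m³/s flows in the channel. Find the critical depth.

y_c = 0.592 m

At critical depth, Q² T / (g A³) = 1, i.e. A³/T = Q²/g = 5.65²/9.81 = 3.254.
Try y = 0.45 m: A³/T = 1.339 — low.
Try y = 0.74 m: A³/T = 6.809 — high.
Try y = 0.592 m: A³/T = 3.257 — matches.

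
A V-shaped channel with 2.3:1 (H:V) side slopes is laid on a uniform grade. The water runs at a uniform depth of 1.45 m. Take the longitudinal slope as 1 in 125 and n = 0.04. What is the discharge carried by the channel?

Q = 8.24 m³/s

For a triangular section with side slope z = 2.3: A = zy² = 2.3×1.45² = 4.836 m²; P = 2y√(1+z²) = 2×1.45×2.508 = 7.273 m.
Hydraulic radius R = A/P = 4.836/7.273 = 0.6649 m.
Manning's equation: Q = (1/n) A R^(2/3) S^(1/2) = (1/0.04) × 4.836 × 0.6649^(2/3) × 0.008^(1/2) = 8.24 m³/s.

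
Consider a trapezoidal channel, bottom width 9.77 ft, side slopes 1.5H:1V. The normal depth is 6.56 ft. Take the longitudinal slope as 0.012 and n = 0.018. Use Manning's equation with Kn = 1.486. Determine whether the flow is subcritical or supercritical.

supercritical

With bottom width b = 9.77 ft and side slope z = 1.5: A = (b + zy)y = (9.77 + 1.5×6.56)×6.56 = 128.6 ft²; P = b + 2y√(1+z²) = 9.77 + 2×6.56×1.803 = 33.42 ft.
Hydraulic radius R = A/P = 128.6/33.42 = 3.849 ft.
V = (1.486/n) R^(2/3) √S = (1.486/0.018) × 3.849^(2/3) × √0.012 = 22.21 ft/s. Hydraulic depth D_h = A/T = 128.6/29.45 = 4.368 ft.
Froude number Fr = V/√(g·D_h) = 22.21/√(32.2×4.368) = 1.87, which is greater than 1, so the flow is supercritical.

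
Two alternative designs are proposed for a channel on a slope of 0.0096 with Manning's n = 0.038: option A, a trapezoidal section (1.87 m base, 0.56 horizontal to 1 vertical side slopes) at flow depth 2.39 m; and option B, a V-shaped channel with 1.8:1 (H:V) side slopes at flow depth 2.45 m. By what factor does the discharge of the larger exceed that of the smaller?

1.43

Channel A: With bottom width b = 1.87 m and side slope z = 0.56: A = (b + zy)y = (1.87 + 0.56×2.39)×2.39 = 7.668 m²; P = b + 2y√(1+z²) = 1.87 + 2×2.39×1.146 = 7.348 m. Hydraulic radius R = A/P = 7.668/7.348 = 1.043 m. Q_A = (1/0.038)·7.668·1.043^(2/3)·√0.0096 = 20.34 m³/s.
Channel B: For a triangular section with side slope z = 1.8: A = zy² = 1.8×2.45² = 10.8 m²; P = 2y√(1+z²) = 2×2.45×2.059 = 10.09 m. Hydraulic radius R = A/P = 10.8/10.09 = 1.071 m. Q_B = (1/0.038)·10.8·1.071^(2/3)·√0.0096 = 29.16 m³/s.
The larger discharge is 29.16 m³/s and the smaller is 20.34 m³/s; the ratio is 1.43.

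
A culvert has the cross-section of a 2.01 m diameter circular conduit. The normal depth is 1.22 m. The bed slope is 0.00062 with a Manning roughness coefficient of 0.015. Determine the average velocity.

V = 1.13 m/s

For a circular section of diameter D = 2.01 m at depth y = 1.22 m, the central angle is θ = 2 arccos(1 − 2y/D) = 3.573 rad. Then A = (D²/8)(θ − sin θ) = 2.015 m² and P = Dθ/2 = 3.591 m.
Hydraulic radius R = A/P = 2.015/3.591 = 0.5613 m.
From Manning's equation, V = (1/n) R^(2/3) S^(1/2) = (1/0.015) × 0.5613^(2/3) × 0.00062^(1/2) = 1.13 m/s.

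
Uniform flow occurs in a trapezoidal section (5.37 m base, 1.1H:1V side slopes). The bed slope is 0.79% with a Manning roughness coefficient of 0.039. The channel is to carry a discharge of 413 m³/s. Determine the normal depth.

Manning's equation rearranged: A R^(2/3) = nQ / (1·√S) = 0.039 × 413 / (√0.0079) = 181.2.
At y = 4.6 m: A R^(2/3) = 88.82 — low.
At y = 7.77 m: A R^(2/3) = 263.2 — high.
At y = 6.52 m: A R^(2/3) = 181.4 — ≈ 181.2.

y_n = 6.52 m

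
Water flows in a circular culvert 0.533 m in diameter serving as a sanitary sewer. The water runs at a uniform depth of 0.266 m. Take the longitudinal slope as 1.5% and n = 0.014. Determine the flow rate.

Q = 0.254 m³/s

For a circular section of diameter D = 0.533 m at depth y = 0.266 m, the central angle is θ = 2 arccos(1 − 2y/D) = 3.138 rad. Then A = (D²/8)(θ − sin θ) = 0.1113 m² and P = Dθ/2 = 0.8362 m.
Hydraulic radius R = A/P = 0.1113/0.8362 = 0.1331 m.
Manning's equation: Q = (1/n) A R^(2/3) S^(1/2) = (1/0.014) × 0.1113 × 0.1331^(2/3) × 0.015^(1/2) = 0.254 m³/s.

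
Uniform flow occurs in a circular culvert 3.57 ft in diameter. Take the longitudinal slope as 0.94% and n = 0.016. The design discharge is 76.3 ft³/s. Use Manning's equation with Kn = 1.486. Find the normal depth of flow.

y_n = 2.68 ft

Manning's equation rearranged: A R^(2/3) = nQ / (1.486·√S) = 0.016 × 76.3 / (1.486 × √0.0094) = 8.473.
Try y = 3.12 ft: A R^(2/3) = 9.743 — over.
Try y = 1.96 ft: A R^(2/3) = 5.419 — short.
Try y = 2.68 ft: A R^(2/3) = 8.47 — ≈ 8.473.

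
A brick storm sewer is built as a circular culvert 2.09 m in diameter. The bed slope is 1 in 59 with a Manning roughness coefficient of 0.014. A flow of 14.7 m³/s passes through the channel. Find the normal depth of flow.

Manning's equation rearranged: A R^(2/3) = nQ / (1·√S) = 0.014 × 14.7 / (√0.01695) = 1.581.
Trying y = 1.54 m: A R^(2/3) = 1.987 — over.
Trying y = 1.08 m: A R^(2/3) = 1.176 — short.
Trying y = 1.3 m: A R^(2/3) = 1.579 — matches.

y_n = 1.3 m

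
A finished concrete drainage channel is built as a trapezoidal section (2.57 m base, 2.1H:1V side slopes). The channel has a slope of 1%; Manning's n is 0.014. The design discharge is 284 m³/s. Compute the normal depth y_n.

Manning's equation rearranged: A R^(2/3) = nQ / (1·√S) = 0.014 × 284 / (√0.01) = 39.76.
Try y = 2.4 m: A R^(2/3) = 22.09 — short.
Try y = 3.77 m: A R^(2/3) = 62.05 — over.
Try y = 3.11 m: A R^(2/3) = 39.7 — close enough.

y_n = 3.11 m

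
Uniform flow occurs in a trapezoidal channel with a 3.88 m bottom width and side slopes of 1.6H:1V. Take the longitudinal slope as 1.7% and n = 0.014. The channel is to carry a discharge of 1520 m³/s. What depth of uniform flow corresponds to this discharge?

Manning's equation rearranged: A R^(2/3) = nQ / (1·√S) = 0.014 × 1520 / (√0.017) = 163.2.
At y = 7.04 m: A R^(2/3) = 245.8 — too large.
At y = 4.98 m: A R^(2/3) = 111.6 — too small.
At y = 5.89 m: A R^(2/3) = 163.1 — ≈ 163.2.

y_n = 5.89 m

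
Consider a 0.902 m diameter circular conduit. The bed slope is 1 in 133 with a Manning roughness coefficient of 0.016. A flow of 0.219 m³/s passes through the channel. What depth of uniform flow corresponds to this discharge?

Manning's equation rearranged: A R^(2/3) = nQ / (1·√S) = 0.016 × 0.219 / (√0.007519) = 0.04041.
At y = 0.295 m: A R^(2/3) = 0.05473 — too large.
At y = 0.208 m: A R^(2/3) = 0.02761 — too small.
At y = 0.252 m: A R^(2/3) = 0.04036 — close enough.

y_n = 0.252 m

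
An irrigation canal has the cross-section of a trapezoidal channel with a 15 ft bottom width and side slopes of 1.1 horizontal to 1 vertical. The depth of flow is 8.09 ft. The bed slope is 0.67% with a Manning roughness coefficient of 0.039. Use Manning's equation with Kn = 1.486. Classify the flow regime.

With bottom width b = 15 ft and side slope z = 1.1: A = (b + zy)y = (15 + 1.1×8.09)×8.09 = 193.3 ft²; P = b + 2y√(1+z²) = 15 + 2×8.09×1.487 = 39.05 ft.
Hydraulic radius R = A/P = 193.3/39.05 = 4.951 ft.
V = (1.486/n) R^(2/3) √S = (1.486/0.039) × 4.951^(2/3) × √0.0067 = 9.06 ft/s. Hydraulic depth D_h = A/T = 193.3/32.8 = 5.895 ft.
Froude number Fr = V/√(g·D_h) = 9.06/√(32.2×5.895) = 0.658, which is less than 1, so the flow is subcritical.

subcritical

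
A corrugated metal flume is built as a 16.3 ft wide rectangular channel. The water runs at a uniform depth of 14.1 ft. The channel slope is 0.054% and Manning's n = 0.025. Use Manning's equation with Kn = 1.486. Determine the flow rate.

Flow area A = b·y = 16.3 × 14.1 = 229.8 ft². Wetted perimeter P = b + 2y = 16.3 + 2×14.1 = 44.5 ft.
Hydraulic radius R = A/P = 229.8/44.5 = 5.165 ft.
Manning's equation: Q = (1.486/n) A R^(2/3) S^(1/2) = (1.486/0.025) × 229.8 × 5.165^(2/3) × 0.00054^(1/2) = 949 ft³/s.

Q = 949 ft³/s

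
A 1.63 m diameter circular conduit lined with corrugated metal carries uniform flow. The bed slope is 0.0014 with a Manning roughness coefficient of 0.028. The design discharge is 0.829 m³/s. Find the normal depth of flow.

y_n = 0.854 m

Manning's equation rearranged: A R^(2/3) = nQ / (1·√S) = 0.028 × 0.829 / (√0.0014) = 0.6204.
Trying y = 0.693 m: A R^(2/3) = 0.4317 — short.
Trying y = 1.05 m: A R^(2/3) = 0.8564 — over.
Trying y = 0.854 m: A R^(2/3) = 0.6203 — matches.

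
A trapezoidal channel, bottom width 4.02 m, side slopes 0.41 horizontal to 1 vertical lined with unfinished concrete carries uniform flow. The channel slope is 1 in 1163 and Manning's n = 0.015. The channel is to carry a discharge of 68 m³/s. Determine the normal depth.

Manning's equation rearranged: A R^(2/3) = nQ / (1·√S) = 0.015 × 68 / (√0.0008598) = 34.78.
Trying y = 3.29 m: A R^(2/3) = 24.03 — low.
Trying y = 4.46 m: A R^(2/3) = 40.15 — high.
Trying y = 4.1 m: A R^(2/3) = 34.77 — ≈ 34.78.

y_n = 4.1 m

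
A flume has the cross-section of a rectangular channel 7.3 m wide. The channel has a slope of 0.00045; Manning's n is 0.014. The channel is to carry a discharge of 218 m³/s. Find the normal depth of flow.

y_n = 10.2 m

Manning's equation rearranged: A R^(2/3) = nQ / (1·√S) = 0.014 × 218 / (√0.00045) = 143.9.
Trying y = 8.47 m: A R^(2/3) = 115.4 — short.
Trying y = 10.2 m: A R^(2/3) = 144 — ≈ 143.9.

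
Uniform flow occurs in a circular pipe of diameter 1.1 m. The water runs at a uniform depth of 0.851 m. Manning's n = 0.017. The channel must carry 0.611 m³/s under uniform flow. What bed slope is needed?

S = 0.000749

For a circular section of diameter D = 1.1 m at depth y = 0.851 m, the central angle is θ = 2 arccos(1 − 2y/D) = 4.3 rad. Then A = (D²/8)(θ − sin θ) = 0.7889 m² and P = Dθ/2 = 2.365 m.
Hydraulic radius R = A/P = 0.7889/2.365 = 0.3336 m.
From Manning's equation, S = [nQ / (1 A R^(2/3))]² = [0.017 × 0.611 / (1 × 0.7889 × 0.3336^(2/3))]² = 0.000749.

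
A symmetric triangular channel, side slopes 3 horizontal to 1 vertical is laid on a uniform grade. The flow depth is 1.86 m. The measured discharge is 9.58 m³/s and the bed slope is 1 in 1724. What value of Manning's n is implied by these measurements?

For a triangular section with side slope z = 3: A = zy² = 3×1.86² = 10.38 m²; P = 2y√(1+z²) = 2×1.86×3.162 = 11.76 m.
Hydraulic radius R = A/P = 10.38/11.76 = 0.8823 m.
Rearranging Manning's equation: n = (1/Q) A R^(2/3) S^(1/2) = (1/9.58) × 10.38 × 0.8823^(2/3) × √0.00058 = 0.024.

n = 0.024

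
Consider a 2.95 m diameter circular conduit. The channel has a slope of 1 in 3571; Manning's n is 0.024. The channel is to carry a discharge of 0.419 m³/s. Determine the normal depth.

y_n = 0.654 m

Manning's equation rearranged: A R^(2/3) = nQ / (1·√S) = 0.024 × 0.419 / (√0.00028) = 0.6009.
Try y = 0.457 m: A R^(2/3) = 0.2899 — too small.
Try y = 0.835 m: A R^(2/3) = 0.9758 — too large.
Try y = 0.654 m: A R^(2/3) = 0.6013 — close enough.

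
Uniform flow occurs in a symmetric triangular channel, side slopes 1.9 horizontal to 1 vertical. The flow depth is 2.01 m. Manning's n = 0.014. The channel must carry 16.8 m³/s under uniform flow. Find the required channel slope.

For a triangular section with side slope z = 1.9: A = zy² = 1.9×2.01² = 7.676 m²; P = 2y√(1+z²) = 2×2.01×2.147 = 8.631 m.
Hydraulic radius R = A/P = 7.676/8.631 = 0.8893 m.
From Manning's equation, S = [nQ / (1 A R^(2/3))]² = [0.014 × 16.8 / (1 × 7.676 × 0.8893^(2/3))]² = 0.0011.

S = 0.0011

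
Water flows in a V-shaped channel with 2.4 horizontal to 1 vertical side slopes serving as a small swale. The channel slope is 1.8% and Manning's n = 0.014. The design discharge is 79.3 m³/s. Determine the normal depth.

y_n = 1.93 m

Manning's equation rearranged: A R^(2/3) = nQ / (1·√S) = 0.014 × 79.3 / (√0.018) = 8.275.
Trying y = 1.33 m: A R^(2/3) = 3.066 — low.
Trying y = 2.18 m: A R^(2/3) = 11.45 — high.
Trying y = 1.93 m: A R^(2/3) = 8.276 — close enough.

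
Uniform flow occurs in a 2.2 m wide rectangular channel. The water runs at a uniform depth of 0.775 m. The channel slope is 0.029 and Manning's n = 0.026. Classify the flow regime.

supercritical

Flow area A = b·y = 2.2 × 0.775 = 1.705 m². Wetted perimeter P = b + 2y = 2.2 + 2×0.775 = 3.75 m.
Hydraulic radius R = A/P = 1.705/3.75 = 0.4547 m.
V = (1/n) R^(2/3) √S = (1/0.026) × 0.4547^(2/3) × √0.029 = 3.873 m/s. Hydraulic depth D_h = A/T = 1.705/2.2 = 0.775 m.
Froude number Fr = V/√(g·D_h) = 3.873/√(9.81×0.775) = 1.4, which is greater than 1, so the flow is supercritical.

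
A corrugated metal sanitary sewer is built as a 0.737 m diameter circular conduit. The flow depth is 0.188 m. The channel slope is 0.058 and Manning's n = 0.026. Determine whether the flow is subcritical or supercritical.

supercritical

For a circular section of diameter D = 0.737 m at depth y = 0.188 m, the central angle is θ = 2 arccos(1 − 2y/D) = 2.118 rad. Then A = (D²/8)(θ − sin θ) = 0.0858 m² and P = Dθ/2 = 0.7804 m.
Hydraulic radius R = A/P = 0.0858/0.7804 = 0.1099 m.
V = (1/n) R^(2/3) √S = (1/0.026) × 0.1099^(2/3) × √0.058 = 2.126 m/s. Hydraulic depth D_h = A/T = 0.0858/0.6425 = 0.1335 m.
Froude number Fr = V/√(g·D_h) = 2.126/√(9.81×0.1335) = 1.86, which is greater than 1, so the flow is supercritical.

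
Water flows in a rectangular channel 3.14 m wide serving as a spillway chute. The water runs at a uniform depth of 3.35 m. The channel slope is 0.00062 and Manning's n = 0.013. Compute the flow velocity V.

Flow area A = b·y = 3.14 × 3.35 = 10.52 m². Wetted perimeter P = b + 2y = 3.14 + 2×3.35 = 9.84 m.
Hydraulic radius R = A/P = 10.52/9.84 = 1.069 m.
From Manning's equation, V = (1/n) R^(2/3) S^(1/2) = (1/0.013) × 1.069^(2/3) × 0.00062^(1/2) = 2 m/s.

V = 2 m/s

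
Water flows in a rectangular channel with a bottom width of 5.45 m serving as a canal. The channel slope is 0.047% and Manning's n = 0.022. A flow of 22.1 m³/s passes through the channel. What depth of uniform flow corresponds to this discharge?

y_n = 3.19 m

Manning's equation rearranged: A R^(2/3) = nQ / (1·√S) = 0.022 × 22.1 / (√0.00047) = 22.43.
Trying y = 3.71 m: A R^(2/3) = 27.33 — high.
Trying y = 2.3 m: A R^(2/3) = 14.52 — low.
Trying y = 3.19 m: A R^(2/3) = 22.47 — matches.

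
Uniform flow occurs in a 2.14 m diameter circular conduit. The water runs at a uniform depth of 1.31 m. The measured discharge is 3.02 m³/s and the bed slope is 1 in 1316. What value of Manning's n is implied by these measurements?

For a circular section of diameter D = 2.14 m at depth y = 1.31 m, the central angle is θ = 2 arccos(1 − 2y/D) = 3.594 rad. Then A = (D²/8)(θ − sin θ) = 2.308 m² and P = Dθ/2 = 3.846 m.
Hydraulic radius R = A/P = 2.308/3.846 = 0.6001 m.
Rearranging Manning's equation: n = (1/Q) A R^(2/3) S^(1/2) = (1/3.02) × 2.308 × 0.6001^(2/3) × √0.0007599 = 0.015.

n = 0.015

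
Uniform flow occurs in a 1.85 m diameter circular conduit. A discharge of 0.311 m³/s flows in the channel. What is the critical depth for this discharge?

y_c = 0.263 m

At critical depth, Q² T / (g A³) = 1, i.e. A³/T = Q²/g = 0.311²/9.81 = 0.009859.
Trying y = 0.318 m: A³/T = 0.02091 — over.
Trying y = 0.229 m: A³/T = 0.005735 — short.
Trying y = 0.263 m: A³/T = 0.009902 — matches.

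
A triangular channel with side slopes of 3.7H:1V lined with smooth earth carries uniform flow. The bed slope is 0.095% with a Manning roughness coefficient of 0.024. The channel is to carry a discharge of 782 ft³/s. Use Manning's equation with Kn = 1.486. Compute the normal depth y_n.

y_n = 7.01 ft

Manning's equation rearranged: A R^(2/3) = nQ / (1.486·√S) = 0.024 × 782 / (1.486 × √0.00095) = 409.8.
Try y = 6.14 ft: A R^(2/3) = 287.8 — short.
Try y = 8.62 ft: A R^(2/3) = 711.2 — over.
Try y = 7.01 ft: A R^(2/3) = 409.8 — ≈ 409.8.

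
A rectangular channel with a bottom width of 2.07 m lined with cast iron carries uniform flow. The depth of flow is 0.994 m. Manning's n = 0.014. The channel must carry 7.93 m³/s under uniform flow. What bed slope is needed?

S = 0.0072

Flow area A = b·y = 2.07 × 0.994 = 2.058 m². Wetted perimeter P = b + 2y = 2.07 + 2×0.994 = 4.058 m.
Hydraulic radius R = A/P = 2.058/4.058 = 0.507 m.
From Manning's equation, S = [nQ / (1 A R^(2/3))]² = [0.014 × 7.93 / (1 × 2.058 × 0.507^(2/3))]² = 0.0072.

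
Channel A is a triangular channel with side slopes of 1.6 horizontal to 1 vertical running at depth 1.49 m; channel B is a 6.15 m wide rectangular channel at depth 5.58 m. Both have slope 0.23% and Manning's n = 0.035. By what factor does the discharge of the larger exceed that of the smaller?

Channel A: For a triangular section with side slope z = 1.6: A = zy² = 1.6×1.49² = 3.552 m²; P = 2y√(1+z²) = 2×1.49×1.887 = 5.623 m. Hydraulic radius R = A/P = 3.552/5.623 = 0.6318 m. Q_A = (1/0.035)·3.552·0.6318^(2/3)·√0.0023 = 3.584 m³/s.
Channel B: Flow area A = b·y = 6.15 × 5.58 = 34.32 m². Wetted perimeter P = b + 2y = 6.15 + 2×5.58 = 17.31 m. Hydraulic radius R = A/P = 34.32/17.31 = 1.982 m. Q_B = (1/0.035)·34.32·1.982^(2/3)·√0.0023 = 74.21 m³/s.
The larger discharge is 74.21 m³/s and the smaller is 3.584 m³/s; the ratio is 20.7.

20.7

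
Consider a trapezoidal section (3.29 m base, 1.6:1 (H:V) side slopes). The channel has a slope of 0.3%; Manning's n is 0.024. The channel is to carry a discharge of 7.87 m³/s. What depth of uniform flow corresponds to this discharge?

Manning's equation rearranged: A R^(2/3) = nQ / (1·√S) = 0.024 × 7.87 / (√0.003) = 3.448.
At y = 0.699 m: A R^(2/3) = 1.992 — low.
At y = 0.945 m: A R^(2/3) = 3.446 — close enough.

y_n = 0.945 m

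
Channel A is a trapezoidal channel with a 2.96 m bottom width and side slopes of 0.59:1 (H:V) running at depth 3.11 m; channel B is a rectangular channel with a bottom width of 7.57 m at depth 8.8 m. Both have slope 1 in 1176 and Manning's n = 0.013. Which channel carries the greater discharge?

Channel A: With bottom width b = 2.96 m and side slope z = 0.59: A = (b + zy)y = (2.96 + 0.59×3.11)×3.11 = 14.91 m²; P = b + 2y√(1+z²) = 2.96 + 2×3.11×1.161 = 10.18 m. Hydraulic radius R = A/P = 14.91/10.18 = 1.465 m. Q_A = (1/0.013)·14.91·1.465^(2/3)·√0.0008503 = 43.14 m³/s.
Channel B: Flow area A = b·y = 7.57 × 8.8 = 66.62 m². Wetted perimeter P = b + 2y = 7.57 + 2×8.8 = 25.17 m. Hydraulic radius R = A/P = 66.62/25.17 = 2.647 m. Q_B = (1/0.013)·66.62·2.647^(2/3)·√0.0008503 = 285.9 m³/s.
Q_A = 43.14 m³/s vs Q_B = 285.9 m³/s, so channel B carries more.

channel B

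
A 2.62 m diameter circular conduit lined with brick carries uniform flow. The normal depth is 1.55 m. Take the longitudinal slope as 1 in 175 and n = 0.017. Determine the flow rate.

For a circular section of diameter D = 2.62 m at depth y = 1.55 m, the central angle is θ = 2 arccos(1 − 2y/D) = 3.51 rad. Then A = (D²/8)(θ − sin θ) = 3.321 m² and P = Dθ/2 = 4.598 m.
Hydraulic radius R = A/P = 3.321/4.598 = 0.7222 m.
Manning's equation: Q = (1/n) A R^(2/3) S^(1/2) = (1/0.017) × 3.321 × 0.7222^(2/3) × 0.005714^(1/2) = 11.9 m³/s.

Q = 11.9 m³/s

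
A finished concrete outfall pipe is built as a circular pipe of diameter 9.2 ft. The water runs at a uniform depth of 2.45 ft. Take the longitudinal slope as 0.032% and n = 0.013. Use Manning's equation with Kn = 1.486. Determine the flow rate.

For a circular section of diameter D = 9.2 ft at depth y = 2.45 ft, the central angle is θ = 2 arccos(1 − 2y/D) = 2.169 rad. Then A = (D²/8)(θ − sin θ) = 14.2 ft² and P = Dθ/2 = 9.977 ft.
Hydraulic radius R = A/P = 14.2/9.977 = 1.424 ft.
Manning's equation: Q = (1.486/n) A R^(2/3) S^(1/2) = (1.486/0.013) × 14.2 × 1.424^(2/3) × 0.00032^(1/2) = 36.8 ft³/s.

Q = 36.8 ft³/s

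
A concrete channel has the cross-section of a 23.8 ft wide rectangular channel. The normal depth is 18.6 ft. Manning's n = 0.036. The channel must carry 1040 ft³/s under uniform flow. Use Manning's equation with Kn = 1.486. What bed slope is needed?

S = 0.000231

Flow area A = b·y = 23.8 × 18.6 = 442.7 ft². Wetted perimeter P = b + 2y = 23.8 + 2×18.6 = 61 ft.
Hydraulic radius R = A/P = 442.7/61 = 7.257 ft.
From Manning's equation, S = [nQ / (1.486 A R^(2/3))]² = [0.036 × 1040 / (1.486 × 442.7 × 7.257^(2/3))]² = 0.000231.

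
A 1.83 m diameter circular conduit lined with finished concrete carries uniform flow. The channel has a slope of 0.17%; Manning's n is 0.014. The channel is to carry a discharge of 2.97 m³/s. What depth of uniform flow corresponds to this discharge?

Manning's equation rearranged: A R^(2/3) = nQ / (1·√S) = 0.014 × 2.97 / (√0.0017) = 1.008.
Try y = 0.931 m: A R^(2/3) = 0.8041 — short.
Try y = 1.31 m: A R^(2/3) = 1.346 — over.
Try y = 1.07 m: A R^(2/3) = 1.008 — matches.

y_n = 1.07 m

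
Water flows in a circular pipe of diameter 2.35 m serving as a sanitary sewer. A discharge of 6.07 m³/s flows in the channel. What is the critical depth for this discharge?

At critical depth, Q² T / (g A³) = 1, i.e. A³/T = Q²/g = 6.07²/9.81 = 3.756.
At y = 0.812 m: A³/T = 1.051 — too small.
At y = 1.33 m: A³/T = 6.967 — too large.
At y = 1.13 m: A³/T = 3.739 — matches.

y_c = 1.13 m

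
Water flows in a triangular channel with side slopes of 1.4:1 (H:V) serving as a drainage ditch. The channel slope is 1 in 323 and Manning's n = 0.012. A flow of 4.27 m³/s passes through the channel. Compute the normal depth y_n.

y_n = 1.07 m

Manning's equation rearranged: A R^(2/3) = nQ / (1·√S) = 0.012 × 4.27 / (√0.003096) = 0.9209.
Trying y = 0.932 m: A R^(2/3) = 0.6371 — short.
Trying y = 1.18 m: A R^(2/3) = 1.195 — over.
Trying y = 1.07 m: A R^(2/3) = 0.9207 — ≈ 0.9209.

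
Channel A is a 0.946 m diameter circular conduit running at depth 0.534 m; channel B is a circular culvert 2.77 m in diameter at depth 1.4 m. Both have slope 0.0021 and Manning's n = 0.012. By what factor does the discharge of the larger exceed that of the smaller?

14.6

Channel A: For a circular section of diameter D = 0.946 m at depth y = 0.534 m, the central angle is θ = 2 arccos(1 − 2y/D) = 3.4 rad. Then A = (D²/8)(θ − sin θ) = 0.409 m² and P = Dθ/2 = 1.608 m. Hydraulic radius R = A/P = 0.409/1.608 = 0.2543 m. Q_A = (1/0.012)·0.409·0.2543^(2/3)·√0.0021 = 0.6269 m³/s.
Channel B: For a circular section of diameter D = 2.77 m at depth y = 1.4 m, the central angle is θ = 2 arccos(1 − 2y/D) = 3.163 rad. Then A = (D²/8)(θ − sin θ) = 3.055 m² and P = Dθ/2 = 4.381 m. Hydraulic radius R = A/P = 3.055/4.381 = 0.6972 m. Q_B = (1/0.012)·3.055·0.6972^(2/3)·√0.0021 = 9.172 m³/s.
The larger discharge is 9.172 m³/s and the smaller is 0.6269 m³/s; the ratio is 14.6.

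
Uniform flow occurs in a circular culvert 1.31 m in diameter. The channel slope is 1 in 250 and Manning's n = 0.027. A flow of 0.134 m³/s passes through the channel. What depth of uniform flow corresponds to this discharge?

y_n = 0.265 m

Manning's equation rearranged: A R^(2/3) = nQ / (1·√S) = 0.027 × 0.134 / (√0.004) = 0.05721.
At y = 0.199 m: A R^(2/3) = 0.03195 — low.
At y = 0.265 m: A R^(2/3) = 0.05739 — ≈ 0.05721.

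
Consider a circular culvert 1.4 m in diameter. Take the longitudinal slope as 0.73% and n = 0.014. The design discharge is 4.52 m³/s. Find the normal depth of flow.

y_n = 1.11 m

Manning's equation rearranged: A R^(2/3) = nQ / (1·√S) = 0.014 × 4.52 / (√0.0073) = 0.7406.
Try y = 0.808 m: A R^(2/3) = 0.4836 — short.
Try y = 1.11 m: A R^(2/3) = 0.7407 — close enough.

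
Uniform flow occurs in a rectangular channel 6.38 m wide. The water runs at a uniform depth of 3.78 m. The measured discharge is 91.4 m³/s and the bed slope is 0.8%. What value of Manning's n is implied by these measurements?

Flow area A = b·y = 6.38 × 3.78 = 24.12 m². Wetted perimeter P = b + 2y = 6.38 + 2×3.78 = 13.94 m.
Hydraulic radius R = A/P = 24.12/13.94 = 1.73 m.
Rearranging Manning's equation: n = (1/Q) A R^(2/3) S^(1/2) = (1/91.4) × 24.12 × 1.73^(2/3) × √0.008 = 0.034.

n = 0.034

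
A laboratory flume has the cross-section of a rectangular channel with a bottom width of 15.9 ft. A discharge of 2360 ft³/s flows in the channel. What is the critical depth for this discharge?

y_c = 8.81 ft

For a rectangular channel, critical depth y_c = (q²/g)^(1/3) where q = Q/b = 2360/15.9 = 148.4 ft²/s.
So y_c = (148.4²/32.2)^(1/3) = 8.81 ft.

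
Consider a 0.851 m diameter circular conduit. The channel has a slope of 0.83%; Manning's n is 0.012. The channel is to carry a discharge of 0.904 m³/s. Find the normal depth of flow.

Manning's equation rearranged: A R^(2/3) = nQ / (1·√S) = 0.012 × 0.904 / (√0.0083) = 0.1191.
Trying y = 0.519 m: A R^(2/3) = 0.1396 — high.
Trying y = 0.352 m: A R^(2/3) = 0.07261 — low.
Trying y = 0.469 m: A R^(2/3) = 0.1191 — matches.

y_n = 0.469 m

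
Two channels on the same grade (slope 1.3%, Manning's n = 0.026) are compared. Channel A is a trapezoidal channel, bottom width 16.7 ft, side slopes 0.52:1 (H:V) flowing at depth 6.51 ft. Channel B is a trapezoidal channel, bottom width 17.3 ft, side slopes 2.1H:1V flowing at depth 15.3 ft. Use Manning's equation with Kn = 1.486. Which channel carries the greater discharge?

Channel A: With bottom width b = 16.7 ft and side slope z = 0.52: A = (b + zy)y = (16.7 + 0.52×6.51)×6.51 = 130.8 ft²; P = b + 2y√(1+z²) = 16.7 + 2×6.51×1.127 = 31.38 ft. Hydraulic radius R = A/P = 130.8/31.38 = 4.167 ft. Q_A = (1.486/0.026)·130.8·4.167^(2/3)·√0.013 = 2207 ft³/s.
Channel B: With bottom width b = 17.3 ft and side slope z = 2.1: A = (b + zy)y = (17.3 + 2.1×15.3)×15.3 = 756.3 ft²; P = b + 2y√(1+z²) = 17.3 + 2×15.3×2.326 = 88.47 ft. Hydraulic radius R = A/P = 756.3/88.47 = 8.548 ft. Q_B = (1.486/0.026)·756.3·8.548^(2/3)·√0.013 = 20600 ft³/s.
Q_A = 2207 ft³/s vs Q_B = 20600 ft³/s, so channel B carries more.

channel B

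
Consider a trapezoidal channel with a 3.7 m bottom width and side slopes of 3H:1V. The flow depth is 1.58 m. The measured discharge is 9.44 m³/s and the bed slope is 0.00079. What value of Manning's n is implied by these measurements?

With bottom width b = 3.7 m and side slope z = 3: A = (b + zy)y = (3.7 + 3×1.58)×1.58 = 13.34 m²; P = b + 2y√(1+z²) = 3.7 + 2×1.58×3.162 = 13.69 m.
Hydraulic radius R = A/P = 13.34/13.69 = 0.9739 m.
Rearranging Manning's equation: n = (1/Q) A R^(2/3) S^(1/2) = (1/9.44) × 13.34 × 0.9739^(2/3) × √0.00079 = 0.039.

n = 0.039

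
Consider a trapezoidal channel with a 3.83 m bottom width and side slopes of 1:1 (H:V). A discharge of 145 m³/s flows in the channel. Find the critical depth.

At critical depth, Q² T / (g A³) = 1, i.e. A³/T = Q²/g = 145²/9.81 = 2143.
At y = 4.6 m: A³/T = 4475 — too large.
At y = 2.98 m: A³/T = 853.7 — too small.
At y = 3.81 m: A³/T = 2154 — close enough.

y_c = 3.81 m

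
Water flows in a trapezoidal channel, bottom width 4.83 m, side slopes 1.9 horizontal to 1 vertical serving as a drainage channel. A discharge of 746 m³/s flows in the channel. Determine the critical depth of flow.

At critical depth, Q² T / (g A³) = 1, i.e. A³/T = Q²/g = 746²/9.81 = 56730.
At y = 8.45 m: A³/T = 148800 — high.
At y = 5.74 m: A³/T = 27660 — low.
At y = 6.78 m: A³/T = 56610 — matches.

y_c = 6.78 m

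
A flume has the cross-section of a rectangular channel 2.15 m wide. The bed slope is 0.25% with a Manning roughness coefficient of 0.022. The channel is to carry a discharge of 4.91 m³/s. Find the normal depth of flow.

Manning's equation rearranged: A R^(2/3) = nQ / (1·√S) = 0.022 × 4.91 / (√0.0025) = 2.16.
At y = 1.23 m: A R^(2/3) = 1.826 — short.
At y = 1.4 m: A R^(2/3) = 2.16 — matches.

y_n = 1.4 m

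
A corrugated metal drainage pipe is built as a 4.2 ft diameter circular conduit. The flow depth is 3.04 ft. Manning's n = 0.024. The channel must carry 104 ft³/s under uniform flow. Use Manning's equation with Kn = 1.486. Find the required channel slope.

S = 0.018

For a circular section of diameter D = 4.2 ft at depth y = 3.04 ft, the central angle is θ = 2 arccos(1 − 2y/D) = 4.07 rad. Then A = (D²/8)(θ − sin θ) = 10.74 ft² and P = Dθ/2 = 8.547 ft.
Hydraulic radius R = A/P = 10.74/8.547 = 1.257 ft.
From Manning's equation, S = [nQ / (1.486 A R^(2/3))]² = [0.024 × 104 / (1.486 × 10.74 × 1.257^(2/3))]² = 0.018.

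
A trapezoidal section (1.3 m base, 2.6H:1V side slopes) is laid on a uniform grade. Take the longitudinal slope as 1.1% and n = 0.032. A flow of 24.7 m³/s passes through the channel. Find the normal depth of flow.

y_n = 1.57 m

Manning's equation rearranged: A R^(2/3) = nQ / (1·√S) = 0.032 × 24.7 / (√0.011) = 7.536.
Trying y = 1.08 m: A R^(2/3) = 3.178 — too small.
Trying y = 1.79 m: A R^(2/3) = 10.27 — too large.
Trying y = 1.57 m: A R^(2/3) = 7.529 — close enough.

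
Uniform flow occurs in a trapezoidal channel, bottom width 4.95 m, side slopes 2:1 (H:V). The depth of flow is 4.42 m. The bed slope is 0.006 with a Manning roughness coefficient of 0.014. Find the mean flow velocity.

V = 10.1 m/s

With bottom width b = 4.95 m and side slope z = 2: A = (b + zy)y = (4.95 + 2×4.42)×4.42 = 60.95 m²; P = b + 2y√(1+z²) = 4.95 + 2×4.42×2.236 = 24.72 m.
Hydraulic radius R = A/P = 60.95/24.72 = 2.466 m.
From Manning's equation, V = (1/n) R^(2/3) S^(1/2) = (1/0.014) × 2.466^(2/3) × 0.006^(1/2) = 10.1 m/s.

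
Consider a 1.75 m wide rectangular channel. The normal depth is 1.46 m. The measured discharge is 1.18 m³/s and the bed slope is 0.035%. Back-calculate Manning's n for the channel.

Flow area A = b·y = 1.75 × 1.46 = 2.555 m². Wetted perimeter P = b + 2y = 1.75 + 2×1.46 = 4.67 m.
Hydraulic radius R = A/P = 2.555/4.67 = 0.5471 m.
Rearranging Manning's equation: n = (1/Q) A R^(2/3) S^(1/2) = (1/1.18) × 2.555 × 0.5471^(2/3) × √0.00035 = 0.0271.

n = 0.0271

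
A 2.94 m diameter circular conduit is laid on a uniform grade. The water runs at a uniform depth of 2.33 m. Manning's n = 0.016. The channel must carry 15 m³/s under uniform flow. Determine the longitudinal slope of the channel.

For a circular section of diameter D = 2.94 m at depth y = 2.33 m, the central angle is θ = 2 arccos(1 − 2y/D) = 4.391 rad. Then A = (D²/8)(θ − sin θ) = 5.77 m² and P = Dθ/2 = 6.455 m.
Hydraulic radius R = A/P = 5.77/6.455 = 0.8938 m.
From Manning's equation, S = [nQ / (1 A R^(2/3))]² = [0.016 × 15 / (1 × 5.77 × 0.8938^(2/3))]² = 0.00201.

S = 0.00201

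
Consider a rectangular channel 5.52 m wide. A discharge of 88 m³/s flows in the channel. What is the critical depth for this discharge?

y_c = 2.96 m

For a rectangular channel, critical depth y_c = (q²/g)^(1/3) where q = Q/b = 88/5.52 = 15.94 m²/s.
So y_c = (15.94²/9.81)^(1/3) = 2.96 m.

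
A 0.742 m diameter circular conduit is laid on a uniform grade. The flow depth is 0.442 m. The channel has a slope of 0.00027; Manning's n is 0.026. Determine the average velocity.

For a circular section of diameter D = 0.742 m at depth y = 0.442 m, the central angle is θ = 2 arccos(1 − 2y/D) = 3.527 rad. Then A = (D²/8)(θ − sin θ) = 0.2686 m² and P = Dθ/2 = 1.308 m.
Hydraulic radius R = A/P = 0.2686/1.308 = 0.2053 m.
From Manning's equation, V = (1/n) R^(2/3) S^(1/2) = (1/0.026) × 0.2053^(2/3) × 0.00027^(1/2) = 0.22 m/s.

V = 0.22 m/s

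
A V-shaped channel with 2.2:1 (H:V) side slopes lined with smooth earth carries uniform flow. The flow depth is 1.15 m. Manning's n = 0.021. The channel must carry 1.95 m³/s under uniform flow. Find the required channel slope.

S = 0.00047

For a triangular section with side slope z = 2.2: A = zy² = 2.2×1.15² = 2.909 m²; P = 2y√(1+z²) = 2×1.15×2.417 = 5.558 m.
Hydraulic radius R = A/P = 2.909/5.558 = 0.5235 m.
From Manning's equation, S = [nQ / (1 A R^(2/3))]² = [0.021 × 1.95 / (1 × 2.909 × 0.5235^(2/3))]² = 0.00047.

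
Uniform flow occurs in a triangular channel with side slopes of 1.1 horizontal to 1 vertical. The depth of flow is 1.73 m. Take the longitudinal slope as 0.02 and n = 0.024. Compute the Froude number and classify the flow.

supercritical

For a triangular section with side slope z = 1.1: A = zy² = 1.1×1.73² = 3.292 m²; P = 2y√(1+z²) = 2×1.73×1.487 = 5.144 m.
Hydraulic radius R = A/P = 3.292/5.144 = 0.64 m.
V = (1/n) R^(2/3) √S = (1/0.024) × 0.64^(2/3) × √0.02 = 4.376 m/s. Hydraulic depth D_h = A/T = 3.292/3.806 = 0.865 m.
Froude number Fr = V/√(g·D_h) = 4.376/√(9.81×0.865) = 1.5, which is greater than 1, so the flow is supercritical.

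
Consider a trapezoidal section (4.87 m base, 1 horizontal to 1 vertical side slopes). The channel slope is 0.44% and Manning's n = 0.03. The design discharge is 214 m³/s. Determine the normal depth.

y_n = 5.09 m

Manning's equation rearranged: A R^(2/3) = nQ / (1·√S) = 0.03 × 214 / (√0.0044) = 96.79.
Try y = 3.51 m: A R^(2/3) = 46.5 — too small.
Try y = 5.73 m: A R^(2/3) = 123 — too large.
Try y = 5.09 m: A R^(2/3) = 96.63 — close enough.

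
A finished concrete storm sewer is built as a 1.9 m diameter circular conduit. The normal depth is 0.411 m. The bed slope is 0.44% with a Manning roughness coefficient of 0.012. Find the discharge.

For a circular section of diameter D = 1.9 m at depth y = 0.411 m, the central angle is θ = 2 arccos(1 − 2y/D) = 1.935 rad. Then A = (D²/8)(θ − sin θ) = 0.4515 m² and P = Dθ/2 = 1.838 m.
Hydraulic radius R = A/P = 0.4515/1.838 = 0.2456 m.
Manning's equation: Q = (1/n) A R^(2/3) S^(1/2) = (1/0.012) × 0.4515 × 0.2456^(2/3) × 0.0044^(1/2) = 0.979 m³/s.

Q = 0.979 m³/s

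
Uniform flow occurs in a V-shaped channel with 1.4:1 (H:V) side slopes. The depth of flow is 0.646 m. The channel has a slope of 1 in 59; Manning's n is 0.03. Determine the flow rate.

For a triangular section with side slope z = 1.4: A = zy² = 1.4×0.646² = 0.5842 m²; P = 2y√(1+z²) = 2×0.646×1.72 = 2.223 m.
Hydraulic radius R = A/P = 0.5842/2.223 = 0.2628 m.
Manning's equation: Q = (1/n) A R^(2/3) S^(1/2) = (1/0.03) × 0.5842 × 0.2628^(2/3) × 0.01695^(1/2) = 1.04 m³/s.

Q = 1.04 m³/s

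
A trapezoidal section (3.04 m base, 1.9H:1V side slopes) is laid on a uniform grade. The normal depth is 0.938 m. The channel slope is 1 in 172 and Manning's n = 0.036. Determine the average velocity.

V = 1.57 m/s

With bottom width b = 3.04 m and side slope z = 1.9: A = (b + zy)y = (3.04 + 1.9×0.938)×0.938 = 4.523 m²; P = b + 2y√(1+z²) = 3.04 + 2×0.938×2.147 = 7.068 m.
Hydraulic radius R = A/P = 4.523/7.068 = 0.64 m.
From Manning's equation, V = (1/n) R^(2/3) S^(1/2) = (1/0.036) × 0.64^(2/3) × 0.005814^(1/2) = 1.57 m/s.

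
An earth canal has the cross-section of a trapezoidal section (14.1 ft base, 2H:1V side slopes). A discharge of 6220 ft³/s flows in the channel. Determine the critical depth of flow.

At critical depth, Q² T / (g A³) = 1, i.e. A³/T = Q²/g = 6220²/32.2 = 1202000.
Trying y = 12.8 ft: A³/T = 2010000 — high.
Trying y = 11.3 ft: A³/T = 1203000 — ≈ 1202000.

y_c = 11.3 ft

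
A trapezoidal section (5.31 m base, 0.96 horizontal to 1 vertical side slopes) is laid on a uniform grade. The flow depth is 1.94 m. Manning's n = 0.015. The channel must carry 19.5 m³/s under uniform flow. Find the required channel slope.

S = 0.000311

With bottom width b = 5.31 m and side slope z = 0.96: A = (b + zy)y = (5.31 + 0.96×1.94)×1.94 = 13.91 m²; P = b + 2y√(1+z²) = 5.31 + 2×1.94×1.386 = 10.69 m.
Hydraulic radius R = A/P = 13.91/10.69 = 1.302 m.
From Manning's equation, S = [nQ / (1 A R^(2/3))]² = [0.015 × 19.5 / (1 × 13.91 × 1.302^(2/3))]² = 0.000311.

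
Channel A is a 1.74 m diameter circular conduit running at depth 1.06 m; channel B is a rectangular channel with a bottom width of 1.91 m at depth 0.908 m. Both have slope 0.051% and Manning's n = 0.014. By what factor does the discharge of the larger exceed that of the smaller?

1.11

Channel A: For a circular section of diameter D = 1.74 m at depth y = 1.06 m, the central angle is θ = 2 arccos(1 − 2y/D) = 3.582 rad. Then A = (D²/8)(θ − sin θ) = 1.517 m² and P = Dθ/2 = 3.116 m. Hydraulic radius R = A/P = 1.517/3.116 = 0.4868 m. Q_A = (1/0.014)·1.517·0.4868^(2/3)·√0.00051 = 1.514 m³/s.
Channel B: Flow area A = b·y = 1.91 × 0.908 = 1.734 m². Wetted perimeter P = b + 2y = 1.91 + 2×0.908 = 3.726 m. Hydraulic radius R = A/P = 1.734/3.726 = 0.4655 m. Q_B = (1/0.014)·1.734·0.4655^(2/3)·√0.00051 = 1.68 m³/s.
The larger discharge is 1.68 m³/s and the smaller is 1.514 m³/s; the ratio is 1.11.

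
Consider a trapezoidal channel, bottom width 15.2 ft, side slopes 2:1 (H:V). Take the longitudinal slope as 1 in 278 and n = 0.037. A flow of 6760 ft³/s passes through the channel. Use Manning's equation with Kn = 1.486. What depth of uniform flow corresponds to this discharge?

Manning's equation rearranged: A R^(2/3) = nQ / (1.486·√S) = 0.037 × 6760 / (1.486 × √0.003597) = 2806.
Trying y = 18.9 ft: A R^(2/3) = 4663 — too large.
Trying y = 13.3 ft: A R^(2/3) = 2120 — too small.
Trying y = 15.1 ft: A R^(2/3) = 2807 — matches.

y_n = 15.1 ft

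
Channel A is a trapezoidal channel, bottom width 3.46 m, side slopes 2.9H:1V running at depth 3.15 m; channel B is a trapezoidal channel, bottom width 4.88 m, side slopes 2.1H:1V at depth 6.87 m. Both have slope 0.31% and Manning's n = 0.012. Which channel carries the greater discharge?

Channel A: With bottom width b = 3.46 m and side slope z = 2.9: A = (b + zy)y = (3.46 + 2.9×3.15)×3.15 = 39.67 m²; P = b + 2y√(1+z²) = 3.46 + 2×3.15×3.068 = 22.79 m. Hydraulic radius R = A/P = 39.67/22.79 = 1.741 m. Q_A = (1/0.012)·39.67·1.741^(2/3)·√0.0031 = 266.4 m³/s.
Channel B: With bottom width b = 4.88 m and side slope z = 2.1: A = (b + zy)y = (4.88 + 2.1×6.87)×6.87 = 132.6 m²; P = b + 2y√(1+z²) = 4.88 + 2×6.87×2.326 = 36.84 m. Hydraulic radius R = A/P = 132.6/36.84 = 3.601 m. Q_B = (1/0.012)·132.6·3.601^(2/3)·√0.0031 = 1446 m³/s.
Q_A = 266.4 m³/s vs Q_B = 1446 m³/s, so channel B carries more.

channel B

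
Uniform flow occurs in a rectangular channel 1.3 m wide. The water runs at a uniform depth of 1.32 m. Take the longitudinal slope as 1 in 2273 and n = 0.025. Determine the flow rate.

Q = 0.827 m³/s

Flow area A = b·y = 1.3 × 1.32 = 1.716 m². Wetted perimeter P = b + 2y = 1.3 + 2×1.32 = 3.94 m.
Hydraulic radius R = A/P = 1.716/3.94 = 0.4355 m.
Manning's equation: Q = (1/n) A R^(2/3) S^(1/2) = (1/0.025) × 1.716 × 0.4355^(2/3) × 0.0004399^(1/2) = 0.827 m³/s.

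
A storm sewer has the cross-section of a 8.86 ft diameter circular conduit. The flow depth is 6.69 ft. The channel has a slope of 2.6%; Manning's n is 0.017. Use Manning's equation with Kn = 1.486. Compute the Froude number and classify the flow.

supercritical

For a circular section of diameter D = 8.86 ft at depth y = 6.69 ft, the central angle is θ = 2 arccos(1 − 2y/D) = 4.212 rad. Then A = (D²/8)(θ − sin θ) = 49.94 ft² and P = Dθ/2 = 18.66 ft.
Hydraulic radius R = A/P = 49.94/18.66 = 2.676 ft.
V = (1.486/n) R^(2/3) √S = (1.486/0.017) × 2.676^(2/3) × √0.026 = 27.17 ft/s. Hydraulic depth D_h = A/T = 49.94/7.62 = 6.554 ft.
Froude number Fr = V/√(g·D_h) = 27.17/√(32.2×6.554) = 1.87, which is greater than 1, so the flow is supercritical.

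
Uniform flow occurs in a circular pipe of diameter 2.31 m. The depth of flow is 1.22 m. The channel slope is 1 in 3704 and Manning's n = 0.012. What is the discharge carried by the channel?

Q = 2.18 m³/s

For a circular section of diameter D = 2.31 m at depth y = 1.22 m, the central angle is θ = 2 arccos(1 − 2y/D) = 3.254 rad. Then A = (D²/8)(θ − sin θ) = 2.246 m² and P = Dθ/2 = 3.759 m.
Hydraulic radius R = A/P = 2.246/3.759 = 0.5974 m.
Manning's equation: Q = (1/n) A R^(2/3) S^(1/2) = (1/0.012) × 2.246 × 0.5974^(2/3) × 0.00027^(1/2) = 2.18 m³/s.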